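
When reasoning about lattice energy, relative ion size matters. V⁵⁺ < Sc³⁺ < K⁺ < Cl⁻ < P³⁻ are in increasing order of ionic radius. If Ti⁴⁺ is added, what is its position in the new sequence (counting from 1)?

2

Isoelectronic series (18 e⁻ each). Size is set by nuclear charge: more protons means a smaller ion. V⁵⁺ (Z=23), Ti⁴⁺ (Z=22), Sc³⁺ (Z=21), K⁺ (Z=19), Cl⁻ (Z=17), P³⁻ (Z=15).
With Ti⁴⁺ included the full order is V⁵⁺ < Ti⁴⁺ < Sc³⁺ < K⁺ < Cl⁻ < P³⁻, so it takes position 2.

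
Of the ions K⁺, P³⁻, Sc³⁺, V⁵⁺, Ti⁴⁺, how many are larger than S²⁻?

1

Each ion has 18 electrons. The ranking follows nuclear charge in reverse — greater Z gives a smaller radius. V⁵⁺ (Z=23), Ti⁴⁺ (Z=22), Sc³⁺ (Z=21), K⁺ (Z=19), S²⁻ (Z=16), P³⁻ (Z=15).
Ordering all of them (including S²⁻) by radius gives V⁵⁺ < Ti⁴⁺ < Sc³⁺ < K⁺ < S²⁻ < P³⁻. So 1 is larger.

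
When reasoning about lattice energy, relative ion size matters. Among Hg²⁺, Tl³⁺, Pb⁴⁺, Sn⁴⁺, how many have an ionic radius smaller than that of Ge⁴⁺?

Ge⁴⁺ has 28 e⁻ (Z=32), Sn⁴⁺ has 46 e⁻ (Z=50), Pb⁴⁺ has 78 e⁻ (Z=82), Tl³⁺ has 78 e⁻ (Z=81), Hg²⁺ has 78 e⁻ (Z=80). Ge⁴⁺ < Sn⁴⁺ (same group, period 4 vs 5); Sn⁴⁺ < Pb⁴⁺ (same group, 1 shell fewer); Pb⁴⁺ < Tl³⁺ (both 78 e⁻, Z=82>81); Tl³⁺ < Hg²⁺ (isoelectronic, higher Z=81 is smaller).
Overall: Ge⁴⁺ < Sn⁴⁺ < Pb⁴⁺ < Tl³⁺ < Hg²⁺. Ge⁴⁺ has 0 below it and 4 above. So 0 are smaller.

0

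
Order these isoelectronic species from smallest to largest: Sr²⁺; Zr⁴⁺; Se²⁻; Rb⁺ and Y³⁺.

All of these have 36 electrons (isoelectronic). With the same electron cloud, the ion with the most protons pulls it in tightest. Nuclear charges: Zr⁴⁺ (Z=40), Y³⁺ (Z=39), Sr²⁺ (Z=38), Rb⁺ (Z=37), Se²⁻ (Z=34). Highest Z is smallest.

Zr⁴⁺ < Y³⁺ < Sr²⁺ < Rb⁺ < Se²⁻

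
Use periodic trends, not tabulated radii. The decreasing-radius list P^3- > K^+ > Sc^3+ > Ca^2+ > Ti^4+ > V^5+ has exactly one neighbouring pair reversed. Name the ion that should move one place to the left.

The pair Sc^3+, Ca^2+ is the wrong way round — both have 18 electrons but Z(Sc)=21 > Z(Ca)=20, so Sc^3+ should be the smaller of the two. All other adjacent pairs agree with periodic trends, so Ca^2+ is the misplaced ion.

Ca^2+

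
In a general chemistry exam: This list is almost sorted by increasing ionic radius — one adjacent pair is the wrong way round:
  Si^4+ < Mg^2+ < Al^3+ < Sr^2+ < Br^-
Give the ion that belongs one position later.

Mg^2+

Check each adjacent pair. Mg^2+ and Al^3+ are reversed: Al^3+ and Mg^2+ share 10 electrons; the higher nuclear charge on Al (Z=13) contracts it more, so Al^3+ < Mg^2+. No other neighbouring pair contradicts the periodic trends, so Mg^2+ is the ion listed too early.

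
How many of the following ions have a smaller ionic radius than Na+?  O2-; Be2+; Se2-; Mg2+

2

Work out protons and electrons: Be2+: 2 e⁻, Z=4, Mg2+: 10 e⁻, Z=12, Na+: 10 e⁻, Z=11, O2-: 10 e⁻, Z=8, Se2-: 36 e⁻, Z=34. Be2+ < Mg2+ (same group, period 2 vs 3); Mg2+ < Na+ (isoelectronic, higher Z=12 is smaller); Na+ < O2- (isoelectronic, higher Z=11 is smaller); O2- < Se2- (same group, period 2 vs 4).
Overall: Be2+ < Mg2+ < Na+ < O2- < Se2-. Na+ has 2 below it and 2 above. So 2 are smaller.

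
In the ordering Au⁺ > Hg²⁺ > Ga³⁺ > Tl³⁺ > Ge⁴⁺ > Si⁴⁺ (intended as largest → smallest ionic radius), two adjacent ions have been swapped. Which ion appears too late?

Tl³⁺

The pair Ga³⁺, Tl³⁺ is the wrong way round — Ga³⁺ and Tl³⁺ are in one column with the same charge; the lighter period-4 ion has 2 fewer shells and is smaller. All other adjacent pairs agree with periodic trends, so Tl³⁺ is the misplaced ion.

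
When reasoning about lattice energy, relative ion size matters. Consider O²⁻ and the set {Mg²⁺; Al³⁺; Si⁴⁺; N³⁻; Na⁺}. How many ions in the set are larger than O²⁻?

All of these have 10 electrons (isoelectronic). With the same electron cloud, the ion with the most protons pulls it in tightest. Nuclear charges: Si⁴⁺ (Z=14), Al³⁺ (Z=13), Mg²⁺ (Z=12), Na⁺ (Z=11), O²⁻ (Z=8), N³⁻ (Z=7). Highest Z is smallest.
Ordering all of them (including O²⁻) by radius gives Si⁴⁺ < Al³⁺ < Mg²⁺ < Na⁺ < O²⁻ < N³⁻. Count: 1.

1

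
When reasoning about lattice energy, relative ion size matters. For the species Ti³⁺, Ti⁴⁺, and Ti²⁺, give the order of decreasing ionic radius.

Ti²⁺ > Ti³⁺ > Ti⁴⁺

These are all Ti ions. Removing more electrons (higher positive charge) pulls the remaining electrons in closer, so Ti⁴⁺ is smallest and Ti²⁺ is largest.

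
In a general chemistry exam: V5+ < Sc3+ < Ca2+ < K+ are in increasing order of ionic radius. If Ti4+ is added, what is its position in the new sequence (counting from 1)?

2

All of these have 18 electrons (isoelectronic). With the same electron cloud, the ion with the most protons pulls it in tightest. Nuclear charges: V5+ (Z=23), Ti4+ (Z=22), Sc3+ (Z=21), Ca2+ (Z=20), K+ (Z=19). Highest Z is smallest.
With Ti4+ included the full order is V5+ < Ti4+ < Sc3+ < Ca2+ < K+, so it takes position 2.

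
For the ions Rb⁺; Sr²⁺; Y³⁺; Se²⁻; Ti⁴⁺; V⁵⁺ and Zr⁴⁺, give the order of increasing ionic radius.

First list Z and electron count for each: V⁵⁺ (Z=23, 18 e⁻), Ti⁴⁺ (Z=22, 18 e⁻), Zr⁴⁺ (Z=40, 36 e⁻), Y³⁺ (Z=39, 36 e⁻), Sr²⁺ (Z=38, 36 e⁻), Rb⁺ (Z=37, 36 e⁻), Se²⁻ (Z=34, 36 e⁻). V⁵⁺ < Ti⁴⁺ (both 18 e⁻, Z=23>22); Ti⁴⁺ < Zr⁴⁺ (same group, period 4 vs 5); Zr⁴⁺ < Y³⁺ (both 36 e⁻, Z=40>39); Y³⁺ < Sr²⁺ (isoelectronic, higher Z=39 is smaller); Sr²⁺ < Rb⁺ (both 36 e⁻, Z=38>37); Rb⁺ < Se²⁻ (isoelectronic, higher Z=37 is smaller).

V⁵⁺ < Ti⁴⁺ < Zr⁴⁺ < Y³⁺ < Sr²⁺ < Rb⁺ < Se²⁻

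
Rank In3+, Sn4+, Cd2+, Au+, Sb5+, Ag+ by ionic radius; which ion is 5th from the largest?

First list Z and electron count for each: Sb5+ (Z=51, 46 e⁻), Sn4+ (Z=50, 46 e⁻), In3+ (Z=49, 46 e⁻), Cd2+ (Z=48, 46 e⁻), Ag+ (Z=47, 46 e⁻), Au+ (Z=79, 78 e⁻). Sb5+ < Sn4+ (isoelectronic, higher Z=51 is smaller); Sn4+ < In3+ (isoelectronic, higher Z=50 is smaller); In3+ < Cd2+ (both 46 e⁻, Z=49>48); Cd2+ < Ag+ (both 46 e⁻, Z=48>47); Ag+ < Au+ (same group, period 5 vs 6).
Ordering: Sb5+ < Sn4+ < In3+ < Cd2+ < Ag+ < Au+. The 5th largest is Sn4+.

Sn4+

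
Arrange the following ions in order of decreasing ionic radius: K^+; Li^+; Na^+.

These ions sit in one column with identical charge. Each step down the periodic table adds a principal shell, increasing the radius.

K^+ > Na^+ > Li^+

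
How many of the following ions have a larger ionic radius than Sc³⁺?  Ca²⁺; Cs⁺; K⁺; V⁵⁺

Electron counts and nuclear charges: V⁵⁺: 18 e⁻, Z=23, Sc³⁺: 18 e⁻, Z=21, Ca²⁺: 18 e⁻, Z=20, K⁺: 18 e⁻, Z=19, Cs⁺: 54 e⁻, Z=55. V⁵⁺ < Sc³⁺ (isoelectronic, higher Z=23 is smaller); Sc³⁺ < Ca²⁺ (both 18 e⁻, Z=21>20); Ca²⁺ < K⁺ (isoelectronic, higher Z=20 is smaller); K⁺ < Cs⁺ (same group, 2 shells fewer).
Placing each against Sc³⁺: smaller — V⁵⁺; larger — Ca²⁺, K⁺, Cs⁺. So 3 are larger.

3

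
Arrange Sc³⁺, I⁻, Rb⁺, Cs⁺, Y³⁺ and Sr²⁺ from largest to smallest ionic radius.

Sc³⁺: 18 e⁻, Z=21, Y³⁺: 36 e⁻, Z=39, Sr²⁺: 36 e⁻, Z=38, Rb⁺: 36 e⁻, Z=37, Cs⁺: 54 e⁻, Z=55, I⁻: 54 e⁻, Z=53. Sc³⁺ < Y³⁺ (same group, 1 shell fewer); Y³⁺ < Sr²⁺ (isoelectronic, higher Z=39 is smaller); Sr²⁺ < Rb⁺ (both 36 e⁻, Z=38>37); Rb⁺ < Cs⁺ (same group, period 5 vs 6); Cs⁺ < I⁻ (isoelectronic, higher Z=55 is smaller).

I⁻ > Cs⁺ > Rb⁺ > Sr²⁺ > Y³⁺ > Sc³⁺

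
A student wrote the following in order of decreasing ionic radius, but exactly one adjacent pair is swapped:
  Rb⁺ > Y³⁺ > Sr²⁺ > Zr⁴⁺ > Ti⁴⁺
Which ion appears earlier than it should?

The pair Y³⁺, Sr²⁺ is the wrong way round — Y³⁺ and Sr²⁺ share 36 electrons; the higher nuclear charge on Y (Z=39) contracts it more, so Y³⁺ < Sr²⁺. All other adjacent pairs agree with periodic trends, so Y³⁺ is the misplaced ion.

Y³⁺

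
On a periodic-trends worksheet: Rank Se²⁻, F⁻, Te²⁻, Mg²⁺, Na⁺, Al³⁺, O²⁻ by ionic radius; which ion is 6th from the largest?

Mg²⁺

Tabulating Z and e⁻: Al³⁺: 10 e⁻, Z=13, Mg²⁺: 10 e⁻, Z=12, Na⁺: 10 e⁻, Z=11, F⁻: 10 e⁻, Z=9, O²⁻: 10 e⁻, Z=8, Se²⁻: 36 e⁻, Z=34, Te²⁻: 54 e⁻, Z=52. Al³⁺ < Mg²⁺ (both 10 e⁻, Z=13>12); Mg²⁺ < Na⁺ (both 10 e⁻, Z=12>11); Na⁺ < F⁻ (both 10 e⁻, Z=11>9); F⁻ < O²⁻ (both 10 e⁻, Z=9>8); O²⁻ < Se²⁻ (same group, period 2 vs 4); Se²⁻ < Te²⁻ (same group, period 4 vs 5).
So the order is Al³⁺ < Mg²⁺ < Na⁺ < F⁻ < O²⁻ < Se²⁻ < Te²⁻; the 6th-largest ion is Mg²⁺.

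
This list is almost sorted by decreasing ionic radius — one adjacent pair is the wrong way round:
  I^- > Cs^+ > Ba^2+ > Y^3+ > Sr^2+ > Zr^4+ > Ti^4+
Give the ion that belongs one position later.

Y^3+

Scanning neighbour by neighbour, only Y^3+/Sr^2+ violates a trend: they are isoelectronic (36 e⁻) and Y has more protons than Sr (39 vs 38), making Y^3+ smaller. That makes Y^3+ the one sitting a position early relative to where it belongs.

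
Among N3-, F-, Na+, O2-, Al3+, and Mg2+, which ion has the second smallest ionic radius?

Mg2+

These species are isoelectronic with 10 electrons. The only difference is the number of protons: Al3+ (Z=13), Mg2+ (Z=12), Na+ (Z=11), F- (Z=9), O2- (Z=8), N3- (Z=7). The strongest nuclear pull (Al3+) gives the smallest ion.
So the order is Al3+ < Mg2+ < Na+ < F- < O2- < N3-; the 2nd-smallest ion is Mg2+.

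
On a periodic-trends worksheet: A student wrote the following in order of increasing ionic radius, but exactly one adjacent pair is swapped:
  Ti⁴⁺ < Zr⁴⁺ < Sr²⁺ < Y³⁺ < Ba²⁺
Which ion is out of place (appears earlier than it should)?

Check each adjacent pair. Sr²⁺ and Y³⁺ are reversed: Y³⁺ and Sr²⁺ share 36 electrons; the higher nuclear charge on Y (Z=39) contracts it more, so Y³⁺ < Sr²⁺. No other neighbouring pair contradicts the periodic trends, so Sr²⁺ is the ion listed too early.

Sr²⁺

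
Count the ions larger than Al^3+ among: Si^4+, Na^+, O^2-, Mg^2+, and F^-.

These species are isoelectronic with 10 electrons. The only difference is the number of protons: Si^4+ (Z=14), Al^3+ (Z=13), Mg^2+ (Z=12), Na^+ (Z=11), F^- (Z=9), O^2- (Z=8). The strongest nuclear pull (Si^4+) gives the smallest ion.
Ordering all of them (including Al^3+) by radius gives Si^4+ < Al^3+ < Mg^2+ < Na^+ < F^- < O^2-. So 4 are larger.

4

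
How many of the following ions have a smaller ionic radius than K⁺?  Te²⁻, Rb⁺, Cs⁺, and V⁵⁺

1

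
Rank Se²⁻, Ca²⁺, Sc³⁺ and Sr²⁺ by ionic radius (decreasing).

Work out protons and electrons: Sc³⁺ (Z=21, 18 e⁻), Ca²⁺ (Z=20, 18 e⁻), Sr²⁺ (Z=38, 36 e⁻), Se²⁻ (Z=34, 36 e⁻). Sc³⁺ < Ca²⁺ (isoelectronic, higher Z=21 is smaller); Ca²⁺ < Sr²⁺ (same group, 1 shell fewer); Sr²⁺ < Se²⁻ (isoelectronic, higher Z=38 is smaller).

Se²⁻ > Sr²⁺ > Ca²⁺ > Sc³⁺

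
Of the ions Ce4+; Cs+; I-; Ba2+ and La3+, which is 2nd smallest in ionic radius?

La3+

All of these have 54 electrons (isoelectronic). With the same electron cloud, the ion with the most protons pulls it in tightest. Nuclear charges: Ce4+ (Z=58), La3+ (Z=57), Ba2+ (Z=56), Cs+ (Z=55), I- (Z=53). Highest Z is smallest.
That gives Ce4+ < La3+ < Ba2+ < Cs+ < I-. From the smallest end, number 2 is La3+.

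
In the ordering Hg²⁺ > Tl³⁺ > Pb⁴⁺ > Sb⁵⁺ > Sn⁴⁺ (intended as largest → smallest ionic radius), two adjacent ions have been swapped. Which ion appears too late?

Compare adjacent ions: both have 46 electrons but Z(Sb)=51 > Z(Sn)=50, so Sb⁵⁺ should be the smaller of the two — yet in this decreasing list Sb⁵⁺ sits before Sn⁴⁺. Nothing else is reversed, so Sn⁴⁺ should move one place to the left.

Sn⁴⁺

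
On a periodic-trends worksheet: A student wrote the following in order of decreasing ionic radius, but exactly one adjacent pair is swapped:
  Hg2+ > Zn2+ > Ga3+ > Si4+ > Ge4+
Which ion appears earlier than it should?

Si4+

Check each adjacent pair. Si4+ and Ge4+ are reversed: both in group 14 with the same charge; Si4+ (period 3) has the smaller radius. No other neighbouring pair contradicts the periodic trends, so Si4+ is the ion listed too early.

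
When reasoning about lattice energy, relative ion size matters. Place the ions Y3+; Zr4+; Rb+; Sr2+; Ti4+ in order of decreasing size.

Rb+ > Sr2+ > Y3+ > Zr4+ > Ti4+

Electron counts and nuclear charges: Ti4+: 18 e⁻, Z=22, Zr4+: 36 e⁻, Z=40, Y3+: 36 e⁻, Z=39, Sr2+: 36 e⁻, Z=38, Rb+: 36 e⁻, Z=37. Ti4+ < Zr4+ (same group, period 4 vs 5); Zr4+ < Y3+ (both 36 e⁻, Z=40>39); Y3+ < Sr2+ (both 36 e⁻, Z=39>38); Sr2+ < Rb+ (both 36 e⁻, Z=38>37).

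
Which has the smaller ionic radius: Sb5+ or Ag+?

Sb5+

These species are isoelectronic with 46 electrons. The only difference is the number of protons: Sb5+ (Z=51), Ag+ (Z=47). The strongest nuclear pull (Sb5+) gives the smallest ion.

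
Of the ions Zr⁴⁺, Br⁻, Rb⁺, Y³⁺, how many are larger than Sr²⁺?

All of these have 36 electrons (isoelectronic). With the same electron cloud, the ion with the most protons pulls it in tightest. Nuclear charges: Zr⁴⁺ (Z=40), Y³⁺ (Z=39), Sr²⁺ (Z=38), Rb⁺ (Z=37), Br⁻ (Z=35). Highest Z is smallest.
Relative to Sr²⁺, the ions that are larger are Rb⁺, Br⁻. So 2 are larger.

2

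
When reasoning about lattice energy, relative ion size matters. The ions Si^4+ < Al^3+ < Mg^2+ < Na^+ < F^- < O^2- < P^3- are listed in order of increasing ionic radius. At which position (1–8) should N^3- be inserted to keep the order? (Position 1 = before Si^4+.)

7

Si^4+ (Z=14, 10 e⁻), Al^3+ (Z=13, 10 e⁻), Mg^2+ (Z=12, 10 e⁻), Na^+ (Z=11, 10 e⁻), F^- (Z=9, 10 e⁻), O^2- (Z=8, 10 e⁻), N^3- (Z=7, 10 e⁻), P^3- (Z=15, 18 e⁻). Si^4+ < Al^3+ (isoelectronic, higher Z=14 is smaller); Al^3+ < Mg^2+ (both 10 e⁻, Z=13>12); Mg^2+ < Na^+ (isoelectronic, higher Z=12 is smaller); Na^+ < F^- (both 10 e⁻, Z=11>9); F^- < O^2- (isoelectronic, higher Z=9 is smaller); O^2- < N^3- (isoelectronic, higher Z=8 is smaller); N^3- < P^3- (same group, 1 shell fewer).
The complete sequence is Si^4+ < Al^3+ < Mg^2+ < Na^+ < F^- < O^2- < N^3- < P^3-. N^3- sits at position 7.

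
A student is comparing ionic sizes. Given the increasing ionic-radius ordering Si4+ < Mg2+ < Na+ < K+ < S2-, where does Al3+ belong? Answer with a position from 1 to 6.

2

Tabulating Z and e⁻: Si4+ has 10 e⁻ (Z=14), Al3+ has 10 e⁻ (Z=13), Mg2+ has 10 e⁻ (Z=12), Na+ has 10 e⁻ (Z=11), K+ has 18 e⁻ (Z=19), S2- has 18 e⁻ (Z=16). Si4+ < Al3+ (isoelectronic, higher Z=14 is smaller); Al3+ < Mg2+ (isoelectronic, higher Z=13 is smaller); Mg2+ < Na+ (isoelectronic, higher Z=12 is smaller); Na+ < K+ (same group, 1 shell fewer); K+ < S2- (isoelectronic, higher Z=19 is smaller).
The complete sequence is Si4+ < Al3+ < Mg2+ < Na+ < K+ < S2-. Al3+ sits at position 2.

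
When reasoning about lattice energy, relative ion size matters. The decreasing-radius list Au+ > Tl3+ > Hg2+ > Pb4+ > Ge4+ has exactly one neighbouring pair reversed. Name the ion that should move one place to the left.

Hg2+

Scanning neighbour by neighbour, only Tl3+/Hg2+ violates a trend: both have 78 electrons but Z(Tl)=81 > Z(Hg)=80, so Tl3+ should be the smaller of the two. That makes Hg2+ the one sitting a position late relative to where it belongs.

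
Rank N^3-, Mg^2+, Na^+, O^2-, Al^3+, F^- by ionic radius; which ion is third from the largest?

F^-

These species are isoelectronic with 10 electrons. The only difference is the number of protons: Al^3+ (Z=13), Mg^2+ (Z=12), Na^+ (Z=11), F^- (Z=9), O^2- (Z=8), N^3- (Z=7). The strongest nuclear pull (Al^3+) gives the smallest ion.
Ordering: Al^3+ < Mg^2+ < Na^+ < F^- < O^2- < N^3-. The third largest is F^-.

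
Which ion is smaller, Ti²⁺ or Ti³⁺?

Ti³⁺

For a single element, ionic radius drops as positive charge rises — Ti³⁺ < Ti²⁺.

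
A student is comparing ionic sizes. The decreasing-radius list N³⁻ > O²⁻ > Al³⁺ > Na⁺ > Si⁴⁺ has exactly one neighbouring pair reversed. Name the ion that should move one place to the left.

Na⁺

The pair Al³⁺, Na⁺ is the wrong way round — Al³⁺ and Na⁺ share 10 electrons; the higher nuclear charge on Al (Z=13) contracts it more, so Al³⁺ < Na⁺. All other adjacent pairs agree with periodic trends, so Na⁺ is the misplaced ion.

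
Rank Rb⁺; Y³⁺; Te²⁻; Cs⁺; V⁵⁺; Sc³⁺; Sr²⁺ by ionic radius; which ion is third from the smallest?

Y³⁺

First list Z and electron count for each: V⁵⁺: 18 e⁻, Z=23, Sc³⁺: 18 e⁻, Z=21, Y³⁺: 36 e⁻, Z=39, Sr²⁺: 36 e⁻, Z=38, Rb⁺: 36 e⁻, Z=37, Cs⁺: 54 e⁻, Z=55, Te²⁻: 54 e⁻, Z=52. V⁵⁺ < Sc³⁺ (isoelectronic, higher Z=23 is smaller); Sc³⁺ < Y³⁺ (same group, 1 shell fewer); Y³⁺ < Sr²⁺ (isoelectronic, higher Z=39 is smaller); Sr²⁺ < Rb⁺ (isoelectronic, higher Z=38 is smaller); Rb⁺ < Cs⁺ (same group, period 5 vs 6); Cs⁺ < Te²⁻ (both 54 e⁻, Z=55>52).
Ordering: V⁵⁺ < Sc³⁺ < Y³⁺ < Sr²⁺ < Rb⁺ < Cs⁺ < Te²⁻. The third smallest is Y³⁺.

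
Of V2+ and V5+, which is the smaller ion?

These are all V ions. Removing more electrons (higher positive charge) pulls the remaining electrons in closer, so V5+ is smallest and V2+ is largest.

V5+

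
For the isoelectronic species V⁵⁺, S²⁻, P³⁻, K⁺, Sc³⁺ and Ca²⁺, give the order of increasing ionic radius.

V⁵⁺ < Sc³⁺ < Ca²⁺ < K⁺ < S²⁻ < P³⁻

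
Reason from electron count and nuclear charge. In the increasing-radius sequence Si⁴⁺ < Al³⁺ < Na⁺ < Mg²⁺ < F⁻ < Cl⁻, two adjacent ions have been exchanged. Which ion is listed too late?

Mg²⁺

The pair Na⁺, Mg²⁺ is the wrong way round — Mg²⁺ and Na⁺ share 10 electrons; the higher nuclear charge on Mg (Z=12) contracts it more, so Mg²⁺ < Na⁺. All other adjacent pairs agree with periodic trends, so Mg²⁺ is the misplaced ion.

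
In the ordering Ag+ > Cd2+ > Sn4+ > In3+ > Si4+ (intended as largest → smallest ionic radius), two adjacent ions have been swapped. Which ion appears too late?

In3+

Scanning neighbour by neighbour, only Sn4+/In3+ violates a trend: both have 46 electrons but Z(Sn)=50 > Z(In)=49, so Sn4+ should be the smaller of the two. That makes In3+ the one sitting a position late relative to where it belongs.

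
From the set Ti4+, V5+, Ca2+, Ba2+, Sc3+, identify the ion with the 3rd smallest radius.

Sc3+

Work out protons and electrons: V5+: 18 e⁻, Z=23, Ti4+: 18 e⁻, Z=22, Sc3+: 18 e⁻, Z=21, Ca2+: 18 e⁻, Z=20, Ba2+: 54 e⁻, Z=56. V5+ < Ti4+ (both 18 e⁻, Z=23>22); Ti4+ < Sc3+ (both 18 e⁻, Z=22>21); Sc3+ < Ca2+ (both 18 e⁻, Z=21>20); Ca2+ < Ba2+ (same group, period 4 vs 6).
So the order is V5+ < Ti4+ < Sc3+ < Ca2+ < Ba2+; the 3rd-smallest ion is Sc3+.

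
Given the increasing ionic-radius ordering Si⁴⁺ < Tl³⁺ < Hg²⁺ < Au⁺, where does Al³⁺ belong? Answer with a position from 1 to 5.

Tabulating Z and e⁻: Si⁴⁺ (Z=14, 10 e⁻), Al³⁺ (Z=13, 10 e⁻), Tl³⁺ (Z=81, 78 e⁻), Hg²⁺ (Z=80, 78 e⁻), Au⁺ (Z=79, 78 e⁻). Si⁴⁺ < Al³⁺ (isoelectronic, higher Z=14 is smaller); Al³⁺ < Tl³⁺ (same group, period 3 vs 6); Tl³⁺ < Hg²⁺ (both 78 e⁻, Z=81>80); Hg²⁺ < Au⁺ (both 78 e⁻, Z=80>79).
The complete sequence is Si⁴⁺ < Al³⁺ < Tl³⁺ < Hg²⁺ < Au⁺. Al³⁺ sits at position 2.

2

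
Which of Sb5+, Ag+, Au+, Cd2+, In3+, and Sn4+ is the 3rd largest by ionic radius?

Tabulating Z and e⁻: Sb5+ has 46 e⁻ (Z=51), Sn4+ has 46 e⁻ (Z=50), In3+ has 46 e⁻ (Z=49), Cd2+ has 46 e⁻ (Z=48), Ag+ has 46 e⁻ (Z=47), Au+ has 78 e⁻ (Z=79). Sb5+ < Sn4+ (isoelectronic, higher Z=51 is smaller); Sn4+ < In3+ (both 46 e⁻, Z=50>49); In3+ < Cd2+ (isoelectronic, higher Z=49 is smaller); Cd2+ < Ag+ (isoelectronic, higher Z=48 is smaller); Ag+ < Au+ (same group, 1 shell fewer).
That gives Sb5+ < Sn4+ < In3+ < Cd2+ < Ag+ < Au+. From the largest end, number 3 is Cd2+.

Cd2+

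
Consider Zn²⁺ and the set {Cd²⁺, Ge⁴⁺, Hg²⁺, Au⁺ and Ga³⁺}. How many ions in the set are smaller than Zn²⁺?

2

Electron counts and nuclear charges: Ge⁴⁺ has 28 e⁻ (Z=32), Ga³⁺ has 28 e⁻ (Z=31), Zn²⁺ has 28 e⁻ (Z=30), Cd²⁺ has 46 e⁻ (Z=48), Hg²⁺ has 78 e⁻ (Z=80), Au⁺ has 78 e⁻ (Z=79). Ge⁴⁺ < Ga³⁺ (isoelectronic, higher Z=32 is smaller); Ga³⁺ < Zn²⁺ (both 28 e⁻, Z=31>30); Zn²⁺ < Cd²⁺ (same group, 1 shell fewer); Cd²⁺ < Hg²⁺ (same group, 1 shell fewer); Hg²⁺ < Au⁺ (isoelectronic, higher Z=80 is smaller).
Placing each against Zn²⁺: smaller — Ge⁴⁺, Ga³⁺; larger — Cd²⁺, Hg²⁺, Au⁺. That's 2.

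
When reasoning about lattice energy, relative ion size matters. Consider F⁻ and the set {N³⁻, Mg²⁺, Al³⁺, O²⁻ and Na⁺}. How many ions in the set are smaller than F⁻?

These species are isoelectronic with 10 electrons. The only difference is the number of protons: Al³⁺ (Z=13), Mg²⁺ (Z=12), Na⁺ (Z=11), F⁻ (Z=9), O²⁻ (Z=8), N³⁻ (Z=7). The strongest nuclear pull (Al³⁺) gives the smallest ion.
Relative to F⁻, the ions that are smaller are Al³⁺, Mg²⁺, Na⁺. Count: 3.

3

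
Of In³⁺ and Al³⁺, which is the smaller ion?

All are in the same group with charge +3. Radius grows down the group as n (the outermost shell) increases.

Al³⁺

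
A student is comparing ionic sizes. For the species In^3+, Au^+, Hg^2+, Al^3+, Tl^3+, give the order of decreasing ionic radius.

Au^+ > Hg^2+ > Tl^3+ > In^3+ > Al^3+

Tabulating Z and e⁻: Al^3+: 10 e⁻, Z=13, In^3+: 46 e⁻, Z=49, Tl^3+: 78 e⁻, Z=81, Hg^2+: 78 e⁻, Z=80, Au^+: 78 e⁻, Z=79. Al^3+ < In^3+ (same group, 2 shells fewer); In^3+ < Tl^3+ (same group, 1 shell fewer); Tl^3+ < Hg^2+ (both 78 e⁻, Z=81>80); Hg^2+ < Au^+ (both 78 e⁻, Z=80>79).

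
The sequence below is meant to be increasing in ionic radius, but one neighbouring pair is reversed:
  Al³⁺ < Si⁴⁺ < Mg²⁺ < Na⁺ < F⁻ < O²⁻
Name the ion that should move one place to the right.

The pair Al³⁺, Si⁴⁺ is the wrong way round — Si⁴⁺ and Al³⁺ share 10 electrons; the higher nuclear charge on Si (Z=14) contracts it more, so Si⁴⁺ < Al³⁺. All other adjacent pairs agree with periodic trends, so Al³⁺ is the misplaced ion.

Al³⁺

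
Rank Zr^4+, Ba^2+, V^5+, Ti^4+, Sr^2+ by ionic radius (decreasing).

Ba^2+ > Sr^2+ > Zr^4+ > Ti^4+ > V^5+

V^5+ has 18 e⁻ (Z=23), Ti^4+ has 18 e⁻ (Z=22), Zr^4+ has 36 e⁻ (Z=40), Sr^2+ has 36 e⁻ (Z=38), Ba^2+ has 54 e⁻ (Z=56). V^5+ < Ti^4+ (isoelectronic, higher Z=23 is smaller); Ti^4+ < Zr^4+ (same group, period 4 vs 5); Zr^4+ < Sr^2+ (both 36 e⁻, Z=40>38); Sr^2+ < Ba^2+ (same group, period 5 vs 6).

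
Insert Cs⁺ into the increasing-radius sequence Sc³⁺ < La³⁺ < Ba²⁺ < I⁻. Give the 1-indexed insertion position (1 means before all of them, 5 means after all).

4

Electron counts and nuclear charges: Sc³⁺ has 18 e⁻ (Z=21), La³⁺ has 54 e⁻ (Z=57), Ba²⁺ has 54 e⁻ (Z=56), Cs⁺ has 54 e⁻ (Z=55), I⁻ has 54 e⁻ (Z=53). Sc³⁺ < La³⁺ (same group, period 4 vs 6); La³⁺ < Ba²⁺ (both 54 e⁻, Z=57>56); Ba²⁺ < Cs⁺ (both 54 e⁻, Z=56>55); Cs⁺ < I⁻ (isoelectronic, higher Z=55 is smaller).
Merged order: Sc³⁺ < La³⁺ < Ba²⁺ < Cs⁺ < I⁻ — Cs⁺ is number 4.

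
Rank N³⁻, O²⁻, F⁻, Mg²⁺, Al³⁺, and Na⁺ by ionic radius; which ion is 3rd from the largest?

F⁻

Isoelectronic series (10 e⁻ each). Size is set by nuclear charge: more protons means a smaller ion. Al³⁺ (Z=13), Mg²⁺ (Z=12), Na⁺ (Z=11), F⁻ (Z=9), O²⁻ (Z=8), N³⁻ (Z=7).
That gives Al³⁺ < Mg²⁺ < Na⁺ < F⁻ < O²⁻ < N³⁻. From the largest end, number 3 is F⁻.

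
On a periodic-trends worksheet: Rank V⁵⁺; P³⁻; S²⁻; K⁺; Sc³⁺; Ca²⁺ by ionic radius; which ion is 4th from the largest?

Ca²⁺

Isoelectronic series (18 e⁻ each). Size is set by nuclear charge: more protons means a smaller ion. V⁵⁺ (Z=23), Sc³⁺ (Z=21), Ca²⁺ (Z=20), K⁺ (Z=19), S²⁻ (Z=16), P³⁻ (Z=15).
Ordering: V⁵⁺ < Sc³⁺ < Ca²⁺ < K⁺ < S²⁻ < P³⁻. The 4th largest is Ca²⁺.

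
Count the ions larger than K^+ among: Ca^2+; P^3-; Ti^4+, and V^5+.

These species are isoelectronic with 18 electrons. The only difference is the number of protons: V^5+ (Z=23), Ti^4+ (Z=22), Ca^2+ (Z=20), K^+ (Z=19), P^3- (Z=15). The strongest nuclear pull (V^5+) gives the smallest ion.
Overall: V^5+ < Ti^4+ < Ca^2+ < K^+ < P^3-. K^+ has 3 below it and 1 above. Count: 1.

1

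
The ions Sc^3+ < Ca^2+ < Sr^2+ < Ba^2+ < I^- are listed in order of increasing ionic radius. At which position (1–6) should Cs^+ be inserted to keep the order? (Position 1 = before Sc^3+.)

5

Sc^3+ has 18 e⁻ (Z=21), Ca^2+ has 18 e⁻ (Z=20), Sr^2+ has 36 e⁻ (Z=38), Ba^2+ has 54 e⁻ (Z=56), Cs^+ has 54 e⁻ (Z=55), I^- has 54 e⁻ (Z=53). Sc^3+ < Ca^2+ (both 18 e⁻, Z=21>20); Ca^2+ < Sr^2+ (same group, 1 shell fewer); Sr^2+ < Ba^2+ (same group, 1 shell fewer); Ba^2+ < Cs^+ (both 54 e⁻, Z=56>55); Cs^+ < I^- (isoelectronic, higher Z=55 is smaller).
Merged order: Sc^3+ < Ca^2+ < Sr^2+ < Ba^2+ < Cs^+ < I^- — Cs^+ is number 5.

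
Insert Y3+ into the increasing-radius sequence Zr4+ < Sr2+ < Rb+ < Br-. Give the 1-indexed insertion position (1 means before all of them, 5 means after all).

Isoelectronic series (36 e⁻ each). Size is set by nuclear charge: more protons means a smaller ion. Zr4+ (Z=40), Y3+ (Z=39), Sr2+ (Z=38), Rb+ (Z=37), Br- (Z=35).
The complete sequence is Zr4+ < Y3+ < Sr2+ < Rb+ < Br-. Y3+ sits at position 2.

2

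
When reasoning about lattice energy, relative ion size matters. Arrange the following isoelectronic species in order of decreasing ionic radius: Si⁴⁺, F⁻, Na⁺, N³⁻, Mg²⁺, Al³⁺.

N³⁻ > F⁻ > Na⁺ > Mg²⁺ > Al³⁺ > Si⁴⁺

These species are isoelectronic with 10 electrons. The only difference is the number of protons: Si⁴⁺ (Z=14), Al³⁺ (Z=13), Mg²⁺ (Z=12), Na⁺ (Z=11), F⁻ (Z=9), N³⁻ (Z=7). The strongest nuclear pull (Si⁴⁺) gives the smallest ion.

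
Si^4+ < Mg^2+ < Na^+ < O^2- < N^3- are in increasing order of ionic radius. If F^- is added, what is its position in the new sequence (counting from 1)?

4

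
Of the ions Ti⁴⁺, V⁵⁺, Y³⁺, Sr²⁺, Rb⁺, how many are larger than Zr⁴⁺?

3

Tabulating Z and e⁻: V⁵⁺: 18 e⁻, Z=23, Ti⁴⁺: 18 e⁻, Z=22, Zr⁴⁺: 36 e⁻, Z=40, Y³⁺: 36 e⁻, Z=39, Sr²⁺: 36 e⁻, Z=38, Rb⁺: 36 e⁻, Z=37. V⁵⁺ < Ti⁴⁺ (isoelectronic, higher Z=23 is smaller); Ti⁴⁺ < Zr⁴⁺ (same group, period 4 vs 5); Zr⁴⁺ < Y³⁺ (both 36 e⁻, Z=40>39); Y³⁺ < Sr²⁺ (isoelectronic, higher Z=39 is smaller); Sr²⁺ < Rb⁺ (isoelectronic, higher Z=38 is smaller).
Relative to Zr⁴⁺, the ions that are larger are Y³⁺, Sr²⁺, Rb⁺. That's 3.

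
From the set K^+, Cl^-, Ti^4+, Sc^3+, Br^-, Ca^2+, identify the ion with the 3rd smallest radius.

Ca^2+

Ti^4+ has 18 e⁻ (Z=22), Sc^3+ has 18 e⁻ (Z=21), Ca^2+ has 18 e⁻ (Z=20), K^+ has 18 e⁻ (Z=19), Cl^- has 18 e⁻ (Z=17), Br^- has 36 e⁻ (Z=35). Ti^4+ < Sc^3+ (isoelectronic, higher Z=22 is smaller); Sc^3+ < Ca^2+ (both 18 e⁻, Z=21>20); Ca^2+ < K^+ (isoelectronic, higher Z=20 is smaller); K^+ < Cl^- (isoelectronic, higher Z=19 is smaller); Cl^- < Br^- (same group, period 3 vs 4).
Full ascending order: Ti^4+ < Sc^3+ < Ca^2+ < K^+ < Cl^- < Br^-. Counting from the smallest, position 3 is Ca^2+.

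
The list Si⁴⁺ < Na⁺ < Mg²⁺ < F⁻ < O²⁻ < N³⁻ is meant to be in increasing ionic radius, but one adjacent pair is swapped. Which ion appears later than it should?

Mg²⁺

Compare adjacent ions: they are isoelectronic (10 e⁻) and Mg has more protons than Na (12 vs 11), making Mg²⁺ smaller — yet in this increasing list Na⁺ sits before Mg²⁺. Nothing else is reversed, so Mg²⁺ should move one place to the left.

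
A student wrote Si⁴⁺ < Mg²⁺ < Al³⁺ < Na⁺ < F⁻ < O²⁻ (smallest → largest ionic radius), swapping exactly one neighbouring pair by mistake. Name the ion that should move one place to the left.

Check each adjacent pair. Mg²⁺ and Al³⁺ are reversed: Al³⁺ and Mg²⁺ share 10 electrons; the higher nuclear charge on Al (Z=13) contracts it more, so Al³⁺ < Mg²⁺. No other neighbouring pair contradicts the periodic trends, so Al³⁺ is the ion listed too late.

Al³⁺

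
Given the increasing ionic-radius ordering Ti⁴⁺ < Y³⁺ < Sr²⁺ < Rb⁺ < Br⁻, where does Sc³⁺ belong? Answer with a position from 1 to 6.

2

Work out protons and electrons: Ti⁴⁺ (Z=22, 18 e⁻), Sc³⁺ (Z=21, 18 e⁻), Y³⁺ (Z=39, 36 e⁻), Sr²⁺ (Z=38, 36 e⁻), Rb⁺ (Z=37, 36 e⁻), Br⁻ (Z=35, 36 e⁻). Ti⁴⁺ < Sc³⁺ (isoelectronic, higher Z=22 is smaller); Sc³⁺ < Y³⁺ (same group, period 4 vs 5); Y³⁺ < Sr²⁺ (isoelectronic, higher Z=39 is smaller); Sr²⁺ < Rb⁺ (isoelectronic, higher Z=38 is smaller); Rb⁺ < Br⁻ (isoelectronic, higher Z=37 is smaller).
Merged order: Ti⁴⁺ < Sc³⁺ < Y³⁺ < Sr²⁺ < Rb⁺ < Br⁻ — Sc³⁺ is number 2.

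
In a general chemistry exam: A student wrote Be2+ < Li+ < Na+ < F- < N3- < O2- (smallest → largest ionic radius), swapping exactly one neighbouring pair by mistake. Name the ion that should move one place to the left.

O2-

Compare adjacent ions: they are isoelectronic (10 e⁻) and O has more protons than N (8 vs 7), making O2- smaller — yet in this increasing list N3- sits before O2-. Nothing else is reversed, so O2- should move one place to the left.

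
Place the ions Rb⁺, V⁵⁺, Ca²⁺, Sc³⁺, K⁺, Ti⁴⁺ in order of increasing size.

Work out protons and electrons: V⁵⁺: 18 e⁻, Z=23, Ti⁴⁺: 18 e⁻, Z=22, Sc³⁺: 18 e⁻, Z=21, Ca²⁺: 18 e⁻, Z=20, K⁺: 18 e⁻, Z=19, Rb⁺: 36 e⁻, Z=37. V⁵⁺ < Ti⁴⁺ (isoelectronic, higher Z=23 is smaller); Ti⁴⁺ < Sc³⁺ (isoelectronic, higher Z=22 is smaller); Sc³⁺ < Ca²⁺ (isoelectronic, higher Z=21 is smaller); Ca²⁺ < K⁺ (isoelectronic, higher Z=20 is smaller); K⁺ < Rb⁺ (same group, period 4 vs 5).

V⁵⁺ < Ti⁴⁺ < Sc³⁺ < Ca²⁺ < K⁺ < Rb⁺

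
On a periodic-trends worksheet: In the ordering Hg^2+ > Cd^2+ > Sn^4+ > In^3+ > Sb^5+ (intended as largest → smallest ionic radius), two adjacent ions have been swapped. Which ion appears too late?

Scanning neighbour by neighbour, only Sn^4+/In^3+ violates a trend: they are isoelectronic (46 e⁻) and Sn has more protons than In (50 vs 49), making Sn^4+ smaller. That makes In^3+ the one sitting a position late relative to where it belongs.

In^3+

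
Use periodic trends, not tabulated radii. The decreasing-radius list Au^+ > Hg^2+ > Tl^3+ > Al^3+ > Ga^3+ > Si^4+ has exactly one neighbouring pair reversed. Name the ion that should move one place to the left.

Ga^3+

The pair Al^3+, Ga^3+ is the wrong way round — Al^3+ and Ga^3+ are in one column with the same charge; the lighter period-3 ion has one fewer shell and is smaller. All other adjacent pairs agree with periodic trends, so Ga^3+ is the misplaced ion.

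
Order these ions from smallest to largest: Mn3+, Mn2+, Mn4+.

Mn4+ < Mn3+ < Mn2+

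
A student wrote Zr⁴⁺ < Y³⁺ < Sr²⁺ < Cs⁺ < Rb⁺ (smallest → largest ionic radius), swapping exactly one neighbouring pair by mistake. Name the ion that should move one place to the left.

The pair Cs⁺, Rb⁺ is the wrong way round — Rb⁺ and Cs⁺ are in one column with the same charge; the lighter period-5 ion has one fewer shell and is smaller. All other adjacent pairs agree with periodic trends, so Rb⁺ is the misplaced ion.

Rb⁺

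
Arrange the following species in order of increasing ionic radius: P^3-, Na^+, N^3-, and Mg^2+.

Work out protons and electrons: Mg^2+ (Z=12, 10 e⁻), Na^+ (Z=11, 10 e⁻), N^3- (Z=7, 10 e⁻), P^3- (Z=15, 18 e⁻). Mg^2+ < Na^+ (both 10 e⁻, Z=12>11); Na^+ < N^3- (isoelectronic, higher Z=11 is smaller); N^3- < P^3- (same group, 1 shell fewer).

Mg^2+ < Na^+ < N^3- < P^3-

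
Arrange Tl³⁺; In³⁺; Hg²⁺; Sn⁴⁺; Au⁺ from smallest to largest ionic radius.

Work out protons and electrons: Sn⁴⁺: 46 e⁻, Z=50, In³⁺: 46 e⁻, Z=49, Tl³⁺: 78 e⁻, Z=81, Hg²⁺: 78 e⁻, Z=80, Au⁺: 78 e⁻, Z=79. Sn⁴⁺ < In³⁺ (both 46 e⁻, Z=50>49); In³⁺ < Tl³⁺ (same group, period 5 vs 6); Tl³⁺ < Hg²⁺ (both 78 e⁻, Z=81>80); Hg²⁺ < Au⁺ (isoelectronic, higher Z=80 is smaller).

Sn⁴⁺ < In³⁺ < Tl³⁺ < Hg²⁺ < Au⁺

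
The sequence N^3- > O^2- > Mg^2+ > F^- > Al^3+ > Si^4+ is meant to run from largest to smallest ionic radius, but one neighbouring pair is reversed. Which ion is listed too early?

Mg^2+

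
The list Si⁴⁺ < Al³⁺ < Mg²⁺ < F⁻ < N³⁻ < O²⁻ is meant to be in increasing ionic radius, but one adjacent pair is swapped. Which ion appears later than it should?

Scanning neighbour by neighbour, only N³⁻/O²⁻ violates a trend: both have 10 electrons but Z(O)=8 > Z(N)=7, so O²⁻ should be the smaller of the two. That makes O²⁻ the one sitting a position late relative to where it belongs.

O²⁻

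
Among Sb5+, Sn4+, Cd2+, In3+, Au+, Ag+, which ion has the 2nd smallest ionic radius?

Sn4+

Tabulating Z and e⁻: Sb5+ (Z=51, 46 e⁻), Sn4+ (Z=50, 46 e⁻), In3+ (Z=49, 46 e⁻), Cd2+ (Z=48, 46 e⁻), Ag+ (Z=47, 46 e⁻), Au+ (Z=79, 78 e⁻). Sb5+ < Sn4+ (both 46 e⁻, Z=51>50); Sn4+ < In3+ (isoelectronic, higher Z=50 is smaller); In3+ < Cd2+ (isoelectronic, higher Z=49 is smaller); Cd2+ < Ag+ (isoelectronic, higher Z=48 is smaller); Ag+ < Au+ (same group, period 5 vs 6).
Full ascending order: Sb5+ < Sn4+ < In3+ < Cd2+ < Ag+ < Au+. Counting from the smallest, position 2 is Sn4+.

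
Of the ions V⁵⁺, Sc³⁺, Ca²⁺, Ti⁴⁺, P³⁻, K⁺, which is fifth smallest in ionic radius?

All of these have 18 electrons (isoelectronic). With the same electron cloud, the ion with the most protons pulls it in tightest. Nuclear charges: V⁵⁺ (Z=23), Ti⁴⁺ (Z=22), Sc³⁺ (Z=21), Ca²⁺ (Z=20), K⁺ (Z=19), P³⁻ (Z=15). Highest Z is smallest.
Ordering: V⁵⁺ < Ti⁴⁺ < Sc³⁺ < Ca²⁺ < K⁺ < P³⁻. The fifth smallest is K⁺.

K⁺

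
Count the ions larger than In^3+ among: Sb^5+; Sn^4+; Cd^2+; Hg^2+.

2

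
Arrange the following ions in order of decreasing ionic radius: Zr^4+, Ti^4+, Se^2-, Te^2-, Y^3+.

Work out protons and electrons: Ti^4+ has 18 e⁻ (Z=22), Zr^4+ has 36 e⁻ (Z=40), Y^3+ has 36 e⁻ (Z=39), Se^2- has 36 e⁻ (Z=34), Te^2- has 54 e⁻ (Z=52). Ti^4+ < Zr^4+ (same group, 1 shell fewer); Zr^4+ < Y^3+ (isoelectronic, higher Z=40 is smaller); Y^3+ < Se^2- (both 36 e⁻, Z=39>34); Se^2- < Te^2- (same group, period 4 vs 5).

Te^2- > Se^2- > Y^3+ > Zr^4+ > Ti^4+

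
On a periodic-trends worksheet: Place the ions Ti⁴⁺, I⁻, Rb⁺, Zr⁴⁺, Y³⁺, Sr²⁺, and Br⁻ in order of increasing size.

Ti⁴⁺ < Zr⁴⁺ < Y³⁺ < Sr²⁺ < Rb⁺ < Br⁻ < I⁻

Electron counts and nuclear charges: Ti⁴⁺: 18 e⁻, Z=22, Zr⁴⁺: 36 e⁻, Z=40, Y³⁺: 36 e⁻, Z=39, Sr²⁺: 36 e⁻, Z=38, Rb⁺: 36 e⁻, Z=37, Br⁻: 36 e⁻, Z=35, I⁻: 54 e⁻, Z=53. Ti⁴⁺ < Zr⁴⁺ (same group, period 4 vs 5); Zr⁴⁺ < Y³⁺ (isoelectronic, higher Z=40 is smaller); Y³⁺ < Sr²⁺ (both 36 e⁻, Z=39>38); Sr²⁺ < Rb⁺ (isoelectronic, higher Z=38 is smaller); Rb⁺ < Br⁻ (both 36 e⁻, Z=37>35); Br⁻ < I⁻ (same group, period 4 vs 5).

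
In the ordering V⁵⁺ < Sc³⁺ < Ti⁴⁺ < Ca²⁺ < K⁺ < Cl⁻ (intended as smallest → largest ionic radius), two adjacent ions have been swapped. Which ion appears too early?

Check each adjacent pair. Sc³⁺ and Ti⁴⁺ are reversed: they are isoelectronic (18 e⁻) and Ti has more protons than Sc (22 vs 21), making Ti⁴⁺ smaller. No other neighbouring pair contradicts the periodic trends, so Sc³⁺ is the ion listed too early.

Sc³⁺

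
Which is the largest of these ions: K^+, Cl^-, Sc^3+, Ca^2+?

Each ion has 18 electrons. The ranking follows nuclear charge in reverse — greater Z gives a smaller radius. Sc^3+ (Z=21), Ca^2+ (Z=20), K^+ (Z=19), Cl^- (Z=17).

Cl^-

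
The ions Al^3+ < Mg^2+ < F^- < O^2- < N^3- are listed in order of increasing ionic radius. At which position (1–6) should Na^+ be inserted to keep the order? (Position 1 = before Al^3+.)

3

Isoelectronic series (10 e⁻ each). Size is set by nuclear charge: more protons means a smaller ion. Al^3+ (Z=13), Mg^2+ (Z=12), Na^+ (Z=11), F^- (Z=9), O^2- (Z=8), N^3- (Z=7).
The complete sequence is Al^3+ < Mg^2+ < Na^+ < F^- < O^2- < N^3-. Na^+ sits at position 3.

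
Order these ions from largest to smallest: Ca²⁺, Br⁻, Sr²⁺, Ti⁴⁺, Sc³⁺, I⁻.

First list Z and electron count for each: Ti⁴⁺: 18 e⁻, Z=22, Sc³⁺: 18 e⁻, Z=21, Ca²⁺: 18 e⁻, Z=20, Sr²⁺: 36 e⁻, Z=38, Br⁻: 36 e⁻, Z=35, I⁻: 54 e⁻, Z=53. Ti⁴⁺ < Sc³⁺ (isoelectronic, higher Z=22 is smaller); Sc³⁺ < Ca²⁺ (isoelectronic, higher Z=21 is smaller); Ca²⁺ < Sr²⁺ (same group, period 4 vs 5); Sr²⁺ < Br⁻ (both 36 e⁻, Z=38>35); Br⁻ < I⁻ (same group, 1 shell fewer).

I⁻ > Br⁻ > Sr²⁺ > Ca²⁺ > Sc³⁺ > Ti⁴⁺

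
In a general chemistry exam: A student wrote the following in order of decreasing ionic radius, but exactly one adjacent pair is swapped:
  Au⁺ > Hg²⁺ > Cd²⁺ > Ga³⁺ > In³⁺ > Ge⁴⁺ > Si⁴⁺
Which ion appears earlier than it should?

Ga³⁺

The pair Ga³⁺, In³⁺ is the wrong way round — Ga³⁺ and In³⁺ are in one column with the same charge; the lighter period-4 ion has one fewer shell and is smaller. All other adjacent pairs agree with periodic trends, so Ga³⁺ is the misplaced ion.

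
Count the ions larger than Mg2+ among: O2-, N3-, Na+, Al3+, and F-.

4

These species are isoelectronic with 10 electrons. The only difference is the number of protons: Al3+ (Z=13), Mg2+ (Z=12), Na+ (Z=11), F- (Z=9), O2- (Z=8), N3- (Z=7). The strongest nuclear pull (Al3+) gives the smallest ion.
Relative to Mg2+, the ions that are larger are Na+, F-, O2-, N3-. Count: 4.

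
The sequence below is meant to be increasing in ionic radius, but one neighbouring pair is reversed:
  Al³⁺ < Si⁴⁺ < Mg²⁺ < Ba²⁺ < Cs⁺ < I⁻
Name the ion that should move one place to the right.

Al³⁺

The pair Al³⁺, Si⁴⁺ is the wrong way round — they are isoelectronic (10 e⁻) and Si has more protons than Al (14 vs 13), making Si⁴⁺ smaller. All other adjacent pairs agree with periodic trends, so Al³⁺ is the misplaced ion.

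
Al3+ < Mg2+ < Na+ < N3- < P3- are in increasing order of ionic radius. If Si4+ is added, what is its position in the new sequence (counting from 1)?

1

Electron counts and nuclear charges: Si4+: 10 e⁻, Z=14, Al3+: 10 e⁻, Z=13, Mg2+: 10 e⁻, Z=12, Na+: 10 e⁻, Z=11, N3-: 10 e⁻, Z=7, P3-: 18 e⁻, Z=15. Si4+ < Al3+ (both 10 e⁻, Z=14>13); Al3+ < Mg2+ (both 10 e⁻, Z=13>12); Mg2+ < Na+ (isoelectronic, higher Z=12 is smaller); Na+ < N3- (isoelectronic, higher Z=11 is smaller); N3- < P3- (same group, 1 shell fewer).
The complete sequence is Si4+ < Al3+ < Mg2+ < Na+ < N3- < P3-. Si4+ sits at position 1.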